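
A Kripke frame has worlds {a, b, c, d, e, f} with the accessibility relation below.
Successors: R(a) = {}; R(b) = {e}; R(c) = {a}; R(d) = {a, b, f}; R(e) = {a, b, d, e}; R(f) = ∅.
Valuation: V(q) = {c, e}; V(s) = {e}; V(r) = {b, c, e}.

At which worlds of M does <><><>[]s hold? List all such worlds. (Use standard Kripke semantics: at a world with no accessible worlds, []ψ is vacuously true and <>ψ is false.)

b, d, e

Let φ = <><><>[]s. Evaluate φ at each world:
  a (successors ∅): φ is false.
  b (successors {e}): φ is true.
  c (successors {a}): φ is false.
  d (successors {a, b, f}): φ is true.
  e (successors {a, b, d, e}): φ is true.
  f (successors ∅): φ is false.
For instance, at b:
  At b: <><><>[]s requires <><>[]s at some successor in {e}.
    <><>[]s holds at e, so <><><>[]s is true at b.
      At e: <><>[]s requires <>[]s at some successor in {a, b, d, e}.
        <>[]s holds at d, so <><>[]s is true at e.
Satisfying worlds: {b, d, e}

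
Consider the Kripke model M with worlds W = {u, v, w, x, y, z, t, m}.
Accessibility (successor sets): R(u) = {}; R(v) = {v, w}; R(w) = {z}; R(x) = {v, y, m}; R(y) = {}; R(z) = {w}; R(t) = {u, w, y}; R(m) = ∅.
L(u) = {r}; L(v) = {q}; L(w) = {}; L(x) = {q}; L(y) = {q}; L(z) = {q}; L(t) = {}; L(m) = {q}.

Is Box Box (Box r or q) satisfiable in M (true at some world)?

Yes

Let φ = Box Box (Box r or q). Evaluate φ at each world:
  u (successors ∅): φ is true.
  v (successors {v, w}): φ is false.
  w (successors {z}): φ is false.
  x (successors {v, y, m}): φ is false.
  y (successors ∅): φ is true.
  z (successors {w}): φ is true.
  t (successors {u, w, y}): φ is true.
  m (successors ∅): φ is true.
Detail at u (witness):
  At u: no accessible worlds, so Box Box (Box r or q) holds vacuously.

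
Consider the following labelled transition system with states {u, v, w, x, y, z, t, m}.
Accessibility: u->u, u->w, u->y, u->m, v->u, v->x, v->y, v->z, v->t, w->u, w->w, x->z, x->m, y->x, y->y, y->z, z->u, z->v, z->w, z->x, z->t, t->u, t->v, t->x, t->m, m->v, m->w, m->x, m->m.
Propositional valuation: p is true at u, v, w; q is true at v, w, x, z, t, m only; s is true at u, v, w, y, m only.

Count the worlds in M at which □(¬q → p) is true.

Recall that □ψ holds at a world iff ψ holds at every accessible world, and ◇ψ holds iff ψ holds at some accessible world.
Let φ = □(¬q → p). Evaluate φ at each world:
  u (successors {u, w, y, m}): φ is false.
  v (successors {u, x, y, z, t}): φ is false.
  w (successors {u, w}): φ is true.
  x (successors {z, m}): φ is true.
  y (successors {x, y, z}): φ is false.
  z (successors {u, v, w, x, t}): φ is true.
  t (successors {u, v, x, m}): φ is true.
  m (successors {v, w, x, m}): φ is true.
For instance, at v:
  At v: □(¬q → p) requires ¬q → p at every successor {u, x, y, z, t}.
    ¬q → p fails at y, so □(¬q → p) is false at v.
Satisfying worlds: {w, x, z, t, m}

5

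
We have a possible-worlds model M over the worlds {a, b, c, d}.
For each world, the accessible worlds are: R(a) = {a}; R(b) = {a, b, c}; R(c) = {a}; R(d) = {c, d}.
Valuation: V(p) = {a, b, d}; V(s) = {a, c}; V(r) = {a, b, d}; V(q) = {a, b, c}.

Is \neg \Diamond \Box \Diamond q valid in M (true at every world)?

No

Recall that \Box ψ holds at a world iff ψ holds at every accessible world, and \Diamond ψ holds iff ψ holds at some accessible world.
Let φ = \neg \Diamond \Box \Diamond q. Evaluate φ at each world:
  a (successors {a}): φ is false.
  b (successors {a, b, c}): φ is false.
  c (successors {a}): φ is false.
  d (successors {c, d}): φ is false.
Detail at a (counterexample):
  At a: \Diamond \Box \Diamond q is true, so \neg \Diamond \Box \Diamond q is false.
    At a: \Diamond \Box \Diamond q requires \Box \Diamond q at some successor in {a}.
      \Box \Diamond q holds at a, so \Diamond \Box \Diamond q is true at a.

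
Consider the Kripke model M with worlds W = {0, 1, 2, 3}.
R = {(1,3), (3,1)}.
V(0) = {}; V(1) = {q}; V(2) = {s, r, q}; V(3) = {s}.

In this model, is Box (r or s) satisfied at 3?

No

Recall that Box ψ holds at a world iff ψ holds at every accessible world, and Dia ψ holds iff ψ holds at some accessible world.
At 3: Box (r or s) requires r or s at every successor {1}.
  r or s fails at 1, so Box (r or s) is false at 3.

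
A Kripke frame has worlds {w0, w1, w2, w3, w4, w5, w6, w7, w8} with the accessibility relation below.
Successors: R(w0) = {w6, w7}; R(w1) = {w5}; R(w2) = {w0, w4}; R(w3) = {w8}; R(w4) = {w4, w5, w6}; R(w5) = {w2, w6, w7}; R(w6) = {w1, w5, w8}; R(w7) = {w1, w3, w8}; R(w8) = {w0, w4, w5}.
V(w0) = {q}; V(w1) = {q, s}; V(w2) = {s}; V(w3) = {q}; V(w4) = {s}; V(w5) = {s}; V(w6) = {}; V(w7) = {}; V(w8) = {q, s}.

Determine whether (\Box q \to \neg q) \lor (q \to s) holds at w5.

Yes

At w5: \Box q \to \neg q is true, q \to s is true, so (\Box q \to \neg q) \lor (q \to s) is true.
  At w5: \Box q is false, \neg q is true, so \Box q \to \neg q is true.
    At w5: \Box q requires q at every successor {w2, w6, w7}.
      q fails at w2, so \Box q is false at w5.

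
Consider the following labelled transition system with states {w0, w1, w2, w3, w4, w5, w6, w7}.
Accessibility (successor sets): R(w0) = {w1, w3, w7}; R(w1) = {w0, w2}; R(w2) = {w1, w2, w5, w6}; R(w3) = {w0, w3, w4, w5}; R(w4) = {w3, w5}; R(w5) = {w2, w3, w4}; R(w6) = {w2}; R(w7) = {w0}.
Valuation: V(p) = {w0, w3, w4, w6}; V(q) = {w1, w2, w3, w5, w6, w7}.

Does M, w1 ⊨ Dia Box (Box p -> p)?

Yes

At w1: Dia Box (Box p -> p) requires Box (Box p -> p) at some successor in {w0, w2}.
  Box (Box p -> p) holds at w2, so Dia Box (Box p -> p) is true at w1.
    At w2: Box (Box p -> p) requires Box p -> p at every successor {w1, w2, w5, w6}.
      At w1: Box p -> p is true.
      At w2: Box p -> p is true.
      At w5: Box p -> p is true.
      At w6: Box p -> p is true.
    So Box (Box p -> p) is true at w2.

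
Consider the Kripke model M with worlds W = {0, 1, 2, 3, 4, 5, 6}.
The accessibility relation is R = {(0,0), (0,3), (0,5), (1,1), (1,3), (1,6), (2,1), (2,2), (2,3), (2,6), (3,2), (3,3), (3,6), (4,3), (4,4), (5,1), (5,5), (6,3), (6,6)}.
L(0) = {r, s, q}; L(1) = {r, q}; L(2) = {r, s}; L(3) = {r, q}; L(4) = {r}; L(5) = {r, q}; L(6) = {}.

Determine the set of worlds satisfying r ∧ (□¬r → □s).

Recall that □ψ holds at a world iff ψ holds at every accessible world, and ◇ψ holds iff ψ holds at some accessible world.
Let φ = r ∧ (□¬r → □s). Evaluate φ at each world:
  0 (successors {0, 3, 5}): φ is true.
  1 (successors {1, 3, 6}): φ is true.
  2 (successors {1, 2, 3, 6}): φ is true.
  3 (successors {2, 3, 6}): φ is true.
  4 (successors {3, 4}): φ is true.
  5 (successors {1, 5}): φ is true.
  6 (successors {3, 6}): φ is false.
For instance, at 4:
  At 4: r is true, □¬r → □s is true, so r ∧ (□¬r → □s) is true.
    At 4: □¬r is false, □s is false, so □¬r → □s is true.
      At 4: □¬r requires ¬r at every successor {3, 4}.
        ¬r fails at 3, so □¬r is false at 4.
      At 4: □s requires s at every successor {3, 4}.
        s fails at 3, so □s is false at 4.
Satisfying worlds: {0, 1, 2, 3, 4, 5}

0, 1, 2, 3, 4, 5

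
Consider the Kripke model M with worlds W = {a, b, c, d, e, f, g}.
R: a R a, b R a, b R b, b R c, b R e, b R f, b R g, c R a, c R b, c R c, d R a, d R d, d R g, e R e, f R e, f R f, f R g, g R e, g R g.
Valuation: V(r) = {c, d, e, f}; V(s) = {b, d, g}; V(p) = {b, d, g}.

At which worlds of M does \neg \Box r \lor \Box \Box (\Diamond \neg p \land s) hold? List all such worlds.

a, b, c, d, f, g

Let φ = \neg \Box r \lor \Box \Box (\Diamond \neg p \land s). Evaluate φ at each world:
  a (successors {a}): φ is true.
  b (successors {a, b, c, e, f, g}): φ is true.
  c (successors {a, b, c}): φ is true.
  d (successors {a, d, g}): φ is true.
  e (successors {e}): φ is false.
  f (successors {e, f, g}): φ is true.
  g (successors {e, g}): φ is true.
For instance, at f:
  At f: \neg \Box r is true, \Box \Box (\Diamond \neg p \land s) is false, so \neg \Box r \lor \Box \Box (\Diamond \neg p \land s) is true.
    At f: \Box r is false, so \neg \Box r is true.
      At f: \Box r requires r at every successor {e, f, g}.
        r fails at g, so \Box r is false at f.
    At f: \Box \Box (\Diamond \neg p \land s) requires \Box (\Diamond \neg p \land s) at every successor {e, f, g}.
      \Box (\Diamond \neg p \land s) fails at e, so \Box \Box (\Diamond \neg p \land s) is false at f.
Satisfying worlds: {a, b, c, d, f, g}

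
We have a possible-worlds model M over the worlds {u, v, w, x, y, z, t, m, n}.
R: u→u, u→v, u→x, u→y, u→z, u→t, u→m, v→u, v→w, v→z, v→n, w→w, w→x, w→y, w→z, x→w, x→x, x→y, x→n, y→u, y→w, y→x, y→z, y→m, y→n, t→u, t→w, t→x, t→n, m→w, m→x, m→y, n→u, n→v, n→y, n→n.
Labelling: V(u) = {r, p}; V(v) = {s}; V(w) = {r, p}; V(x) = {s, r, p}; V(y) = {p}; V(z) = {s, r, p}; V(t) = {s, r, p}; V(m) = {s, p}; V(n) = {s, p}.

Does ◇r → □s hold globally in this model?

Let φ = ◇r → □s. Evaluate φ at each world:
  u (successors {u, v, x, y, z, t, m}): φ is false.
  v (successors {u, w, z, n}): φ is false.
  w (successors {w, x, y, z}): φ is false.
  x (successors {w, x, y, n}): φ is false.
  y (successors {u, w, x, z, m, n}): φ is false.
  z (successors ∅): φ is true.
  t (successors {u, w, x, n}): φ is false.
  m (successors {w, x, y}): φ is false.
  n (successors {u, v, y, n}): φ is false.
Detail at u (counterexample):
  At u: ◇r is true, □s is false, so ◇r → □s is false.
    At u: ◇r requires r at some successor in {u, v, x, y, z, t, m}.
      r holds at u, so ◇r is true at u.
    At u: □s requires s at every successor {u, v, x, y, z, t, m}.
      s fails at u, so □s is false at u.

No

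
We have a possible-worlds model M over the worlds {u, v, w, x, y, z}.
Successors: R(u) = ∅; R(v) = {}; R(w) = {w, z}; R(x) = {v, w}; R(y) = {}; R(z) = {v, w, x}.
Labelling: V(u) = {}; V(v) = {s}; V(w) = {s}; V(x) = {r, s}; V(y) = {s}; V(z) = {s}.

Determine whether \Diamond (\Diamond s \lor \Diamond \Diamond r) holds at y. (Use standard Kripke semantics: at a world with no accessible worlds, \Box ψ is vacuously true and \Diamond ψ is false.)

No

At y: no accessible worlds, so \Diamond (\Diamond s \lor \Diamond \Diamond r) is false.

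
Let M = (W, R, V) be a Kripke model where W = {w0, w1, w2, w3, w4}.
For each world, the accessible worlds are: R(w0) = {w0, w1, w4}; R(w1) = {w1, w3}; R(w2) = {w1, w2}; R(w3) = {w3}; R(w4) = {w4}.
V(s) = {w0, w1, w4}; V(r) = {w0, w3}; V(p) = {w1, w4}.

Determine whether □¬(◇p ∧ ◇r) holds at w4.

At w4: □¬(◇p ∧ ◇r) requires ¬(◇p ∧ ◇r) at every successor {w4}.
    At w4: ◇p ∧ ◇r is false, so ¬(◇p ∧ ◇r) is true.
      At w4: ◇p is true, ◇r is false, so ◇p ∧ ◇r is false.
So □¬(◇p ∧ ◇r) is true at w4.

Yes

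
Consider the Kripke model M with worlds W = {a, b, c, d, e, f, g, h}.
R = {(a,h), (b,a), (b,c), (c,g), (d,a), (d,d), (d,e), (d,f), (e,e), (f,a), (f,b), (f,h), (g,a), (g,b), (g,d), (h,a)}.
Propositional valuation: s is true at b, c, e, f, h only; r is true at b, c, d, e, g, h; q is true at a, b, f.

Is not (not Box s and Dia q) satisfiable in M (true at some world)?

Yes

Let φ = not (not Box s and Dia q). Evaluate φ at each world:
  a (successors {h}): φ is true.
  b (successors {a, c}): φ is false.
  c (successors {g}): φ is true.
  d (successors {a, d, e, f}): φ is false.
  e (successors {e}): φ is true.
  f (successors {a, b, h}): φ is false.
  g (successors {a, b, d}): φ is false.
  h (successors {a}): φ is false.
Detail at a (witness):
  At a: not Box s and Dia q is false, so not (not Box s and Dia q) is true.
    At a: not Box s is false, Dia q is false, so not Box s and Dia q is false.
      At a: Box s is true, so not Box s is false.
      At a: Dia q requires q at some successor in {h}.
        At h: q is false.
      So Dia q is false at a.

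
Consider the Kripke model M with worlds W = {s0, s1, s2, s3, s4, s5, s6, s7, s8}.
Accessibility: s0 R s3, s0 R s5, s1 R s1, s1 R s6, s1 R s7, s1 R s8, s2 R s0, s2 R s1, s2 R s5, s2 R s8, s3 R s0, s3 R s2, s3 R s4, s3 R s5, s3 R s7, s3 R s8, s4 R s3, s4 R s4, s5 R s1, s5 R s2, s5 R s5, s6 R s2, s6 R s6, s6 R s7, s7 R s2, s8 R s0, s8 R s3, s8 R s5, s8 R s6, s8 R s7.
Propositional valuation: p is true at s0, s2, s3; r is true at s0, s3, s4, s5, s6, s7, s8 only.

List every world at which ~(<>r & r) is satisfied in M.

s1, s2, s7

Let φ = ~(<>r & r). Evaluate φ at each world:
  s0 (successors {s3, s5}): φ is false.
  s1 (successors {s1, s6, s7, s8}): φ is true.
  s2 (successors {s0, s1, s5, s8}): φ is true.
  s3 (successors {s0, s2, s4, s5, s7, s8}): φ is false.
  s4 (successors {s3, s4}): φ is false.
  s5 (successors {s1, s2, s5}): φ is false.
  s6 (successors {s2, s6, s7}): φ is false.
  s7 (successors {s2}): φ is true.
  s8 (successors {s0, s3, s5, s6, s7}): φ is false.
For instance, at s3:
  At s3: <>r & r is true, so ~(<>r & r) is false.
    At s3: <>r is true, r is true, so <>r & r is true.
      At s3: <>r requires r at some successor in {s0, s2, s4, s5, s7, s8}.
        r holds at s0, so <>r is true at s3.
Satisfying worlds: {s1, s2, s7}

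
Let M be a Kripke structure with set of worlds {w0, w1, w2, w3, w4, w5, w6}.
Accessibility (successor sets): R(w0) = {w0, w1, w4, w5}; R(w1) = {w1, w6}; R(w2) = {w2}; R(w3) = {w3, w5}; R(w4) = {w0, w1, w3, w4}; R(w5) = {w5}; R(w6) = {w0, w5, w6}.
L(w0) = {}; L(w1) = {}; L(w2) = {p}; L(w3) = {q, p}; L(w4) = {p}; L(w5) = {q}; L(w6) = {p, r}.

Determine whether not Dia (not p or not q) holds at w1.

At w1: Dia (not p or not q) is true, so not Dia (not p or not q) is false.
  At w1: Dia (not p or not q) requires not p or not q at some successor in {w1, w6}.
    not p or not q holds at w1, so Dia (not p or not q) is true at w1.

No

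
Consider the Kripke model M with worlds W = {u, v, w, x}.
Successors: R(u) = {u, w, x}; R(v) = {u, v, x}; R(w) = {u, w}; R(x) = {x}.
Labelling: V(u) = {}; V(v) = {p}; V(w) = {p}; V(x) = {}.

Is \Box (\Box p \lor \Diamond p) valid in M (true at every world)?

Recall that \Box ψ holds at a world iff ψ holds at every accessible world, and \Diamond ψ holds iff ψ holds at some accessible world.
Let φ = \Box (\Box p \lor \Diamond p). Evaluate φ at each world:
  u (successors {u, w, x}): φ is false.
  v (successors {u, v, x}): φ is false.
  w (successors {u, w}): φ is true.
  x (successors {x}): φ is false.
Detail at u (counterexample):
  At u: \Box (\Box p \lor \Diamond p) requires \Box p \lor \Diamond p at every successor {u, w, x}.
    \Box p \lor \Diamond p fails at x, so \Box (\Box p \lor \Diamond p) is false at u.
      At x: \Box p is false, \Diamond p is false, so \Box p \lor \Diamond p is false.

No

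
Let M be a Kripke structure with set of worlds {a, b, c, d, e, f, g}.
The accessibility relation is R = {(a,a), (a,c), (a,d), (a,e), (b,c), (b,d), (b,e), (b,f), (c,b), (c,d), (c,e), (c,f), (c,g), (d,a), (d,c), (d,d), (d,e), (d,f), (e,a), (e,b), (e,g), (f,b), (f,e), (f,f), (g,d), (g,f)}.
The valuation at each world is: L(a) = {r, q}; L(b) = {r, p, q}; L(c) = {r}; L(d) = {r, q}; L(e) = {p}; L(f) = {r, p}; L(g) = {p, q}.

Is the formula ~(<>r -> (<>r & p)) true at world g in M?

No

At g: <>r -> (<>r & p) is true, so ~(<>r -> (<>r & p)) is false.
  At g: <>r is true, <>r & p is true, so <>r -> (<>r & p) is true.
    At g: <>r requires r at some successor in {d, f}.
      r holds at d, so <>r is true at g.
    At g: <>r is true, p is true, so <>r & p is true.
      At g: <>r requires r at some successor in {d, f}.
        r holds at d, so <>r is true at g.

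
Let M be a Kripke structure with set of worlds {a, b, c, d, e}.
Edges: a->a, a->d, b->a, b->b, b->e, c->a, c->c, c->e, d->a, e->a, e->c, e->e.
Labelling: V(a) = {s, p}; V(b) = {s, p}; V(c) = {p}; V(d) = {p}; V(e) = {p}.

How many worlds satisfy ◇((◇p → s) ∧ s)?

5

Recall that ◇ψ holds at a world iff ψ holds at some accessible world.
Let φ = ◇((◇p → s) ∧ s). Evaluate φ at each world:
  a (successors {a, d}): φ is true.
  b (successors {a, b, e}): φ is true.
  c (successors {a, c, e}): φ is true.
  d (successors {a}): φ is true.
  e (successors {a, c, e}): φ is true.
For instance, at d:
  At d: ◇((◇p → s) ∧ s) requires (◇p → s) ∧ s at some successor in {a}.
    (◇p → s) ∧ s holds at a, so ◇((◇p → s) ∧ s) is true at d.
      At a: ◇p → s is true, s is true, so (◇p → s) ∧ s is true.
Satisfying worlds: {a, b, c, d, e}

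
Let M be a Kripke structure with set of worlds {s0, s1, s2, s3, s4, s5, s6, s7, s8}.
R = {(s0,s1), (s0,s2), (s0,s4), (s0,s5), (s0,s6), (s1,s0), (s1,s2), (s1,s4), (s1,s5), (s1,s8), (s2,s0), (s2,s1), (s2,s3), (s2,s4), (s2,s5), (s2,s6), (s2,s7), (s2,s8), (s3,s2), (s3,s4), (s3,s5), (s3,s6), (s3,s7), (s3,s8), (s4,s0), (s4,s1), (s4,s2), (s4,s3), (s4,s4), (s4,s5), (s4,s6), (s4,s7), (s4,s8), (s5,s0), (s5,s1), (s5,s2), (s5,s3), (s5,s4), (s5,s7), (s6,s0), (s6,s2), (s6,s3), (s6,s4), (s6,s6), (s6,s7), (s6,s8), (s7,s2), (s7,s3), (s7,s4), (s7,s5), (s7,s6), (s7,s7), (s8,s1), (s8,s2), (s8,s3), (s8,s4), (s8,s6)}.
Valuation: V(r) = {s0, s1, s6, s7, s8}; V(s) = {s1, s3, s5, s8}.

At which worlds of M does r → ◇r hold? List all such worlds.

Let φ = r → ◇r. Evaluate φ at each world:
  s0 (successors {s1, s2, s4, s5, s6}): φ is true.
  s1 (successors {s0, s2, s4, s5, s8}): φ is true.
  s2 (successors {s0, s1, s3, s4, s5, s6, s7, s8}): φ is true.
  s3 (successors {s2, s4, s5, s6, s7, s8}): φ is true.
  s4 (successors {s0, s1, s2, s3, s4, s5, s6, s7, s8}): φ is true.
  s5 (successors {s0, s1, s2, s3, s4, s7}): φ is true.
  s6 (successors {s0, s2, s3, s4, s6, s7, s8}): φ is true.
  s7 (successors {s2, s3, s4, s5, s6, s7}): φ is true.
  s8 (successors {s1, s2, s3, s4, s6}): φ is true.
For instance, at s4:
  At s4: r is false, ◇r is true, so r → ◇r is true.
    At s4: ◇r requires r at some successor in {s0, s1, s2, s3, s4, s5, s6, s7, s8}.
      r holds at s0, so ◇r is true at s4.
Satisfying worlds: {s0, s1, s2, s3, s4, s5, s6, s7, s8}

s0, s1, s2, s3, s4, s5, s6, s7, s8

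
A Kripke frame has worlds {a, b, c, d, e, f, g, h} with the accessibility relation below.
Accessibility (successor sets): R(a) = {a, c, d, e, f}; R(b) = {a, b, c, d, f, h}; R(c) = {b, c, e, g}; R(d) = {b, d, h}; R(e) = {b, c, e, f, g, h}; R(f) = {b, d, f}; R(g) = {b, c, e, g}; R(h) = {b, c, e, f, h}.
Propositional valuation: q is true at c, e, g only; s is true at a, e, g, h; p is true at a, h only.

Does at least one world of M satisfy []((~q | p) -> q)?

Recall that []ψ holds at a world iff ψ holds at every accessible world, and <>ψ holds iff ψ holds at some accessible world.
Let φ = []((~q | p) -> q). Evaluate φ at each world:
  a (successors {a, c, d, e, f}): φ is false.
  b (successors {a, b, c, d, f, h}): φ is false.
  c (successors {b, c, e, g}): φ is false.
  d (successors {b, d, h}): φ is false.
  e (successors {b, c, e, f, g, h}): φ is false.
  f (successors {b, d, f}): φ is false.
  g (successors {b, c, e, g}): φ is false.
  h (successors {b, c, e, f, h}): φ is false.
For instance, at a:
  At a: []((~q | p) -> q) requires (~q | p) -> q at every successor {a, c, d, e, f}.
    (~q | p) -> q fails at a, so []((~q | p) -> q) is false at a.

No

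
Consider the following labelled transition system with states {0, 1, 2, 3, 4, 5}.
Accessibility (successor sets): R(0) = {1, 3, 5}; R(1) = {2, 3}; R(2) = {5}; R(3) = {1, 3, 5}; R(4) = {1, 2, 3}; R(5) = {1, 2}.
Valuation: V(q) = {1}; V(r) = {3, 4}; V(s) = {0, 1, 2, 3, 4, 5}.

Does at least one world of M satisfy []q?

No

Let φ = []q. Evaluate φ at each world:
  0 (successors {1, 3, 5}): φ is false.
  1 (successors {2, 3}): φ is false.
  2 (successors {5}): φ is false.
  3 (successors {1, 3, 5}): φ is false.
  4 (successors {1, 2, 3}): φ is false.
  5 (successors {1, 2}): φ is false.
For instance, at 0:
  At 0: []q requires q at every successor {1, 3, 5}.
    q fails at 3, so []q is false at 0.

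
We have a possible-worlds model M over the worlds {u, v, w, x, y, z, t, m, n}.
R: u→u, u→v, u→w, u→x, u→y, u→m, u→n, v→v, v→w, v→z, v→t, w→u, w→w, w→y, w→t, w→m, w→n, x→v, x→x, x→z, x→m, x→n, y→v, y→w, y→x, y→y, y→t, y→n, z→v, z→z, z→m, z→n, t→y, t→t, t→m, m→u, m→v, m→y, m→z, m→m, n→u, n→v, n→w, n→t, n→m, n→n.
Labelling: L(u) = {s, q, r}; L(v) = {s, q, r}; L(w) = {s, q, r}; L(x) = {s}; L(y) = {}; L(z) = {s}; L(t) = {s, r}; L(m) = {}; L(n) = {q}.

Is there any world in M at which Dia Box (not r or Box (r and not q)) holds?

Let φ = Dia Box (not r or Box (r and not q)). Evaluate φ at each world:
  u (successors {u, v, w, x, y, m, n}): φ is false.
  v (successors {v, w, z, t}): φ is false.
  w (successors {u, w, y, t, m, n}): φ is false.
  x (successors {v, x, z, m, n}): φ is false.
  y (successors {v, w, x, y, t, n}): φ is false.
  z (successors {v, z, m, n}): φ is false.
  t (successors {y, t, m}): φ is false.
  m (successors {u, v, y, z, m}): φ is false.
  n (successors {u, v, w, t, m, n}): φ is false.
For instance, at w:
  At w: Dia Box (not r or Box (r and not q)) requires Box (not r or Box (r and not q)) at some successor in {u, w, y, t, m, n}.
    At u: Box (not r or Box (r and not q)) is false.
    At w: Box (not r or Box (r and not q)) is false.
    At y: Box (not r or Box (r and not q)) is false.
    At t: Box (not r or Box (r and not q)) is false.
    At m: Box (not r or Box (r and not q)) is false.
    At n: Box (not r or Box (r and not q)) is false.
  So Dia Box (not r or Box (r and not q)) is false at w.

No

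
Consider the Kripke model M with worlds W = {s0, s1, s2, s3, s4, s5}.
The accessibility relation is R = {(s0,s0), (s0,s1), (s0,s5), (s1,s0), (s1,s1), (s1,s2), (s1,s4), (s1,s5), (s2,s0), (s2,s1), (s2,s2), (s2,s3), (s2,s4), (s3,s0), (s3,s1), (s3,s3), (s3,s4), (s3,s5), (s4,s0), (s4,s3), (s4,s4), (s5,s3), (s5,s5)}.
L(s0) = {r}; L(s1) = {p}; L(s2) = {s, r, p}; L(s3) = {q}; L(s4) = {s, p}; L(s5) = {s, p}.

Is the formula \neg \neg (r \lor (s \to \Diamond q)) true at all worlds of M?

Let φ = \neg \neg (r \lor (s \to \Diamond q)). Evaluate φ at each world:
  s0 (successors {s0, s1, s5}): φ is true.
  s1 (successors {s0, s1, s2, s4, s5}): φ is true.
  s2 (successors {s0, s1, s2, s3, s4}): φ is true.
  s3 (successors {s0, s1, s3, s4, s5}): φ is true.
  s4 (successors {s0, s3, s4}): φ is true.
  s5 (successors {s3, s5}): φ is true.
For instance, at s5:
  At s5: \neg (r \lor (s \to \Diamond q)) is false, so \neg \neg (r \lor (s \to \Diamond q)) is true.
    At s5: r \lor (s \to \Diamond q) is true, so \neg (r \lor (s \to \Diamond q)) is false.
      At s5: r is false, s \to \Diamond q is true, so r \lor (s \to \Diamond q) is true.

Yes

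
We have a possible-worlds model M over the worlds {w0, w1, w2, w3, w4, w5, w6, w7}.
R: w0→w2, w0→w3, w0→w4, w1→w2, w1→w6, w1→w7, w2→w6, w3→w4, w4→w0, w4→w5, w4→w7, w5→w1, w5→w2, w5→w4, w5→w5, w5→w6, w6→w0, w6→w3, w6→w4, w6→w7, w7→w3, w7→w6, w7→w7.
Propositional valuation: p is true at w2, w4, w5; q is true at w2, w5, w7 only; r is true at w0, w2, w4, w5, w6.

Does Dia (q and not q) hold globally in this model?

No

Recall that Dia ψ holds at a world iff ψ holds at some accessible world.
Let φ = Dia (q and not q). Evaluate φ at each world:
  w0 (successors {w2, w3, w4}): φ is false.
  w1 (successors {w2, w6, w7}): φ is false.
  w2 (successors {w6}): φ is false.
  w3 (successors {w4}): φ is false.
  w4 (successors {w0, w5, w7}): φ is false.
  w5 (successors {w1, w2, w4, w5, w6}): φ is false.
  w6 (successors {w0, w3, w4, w7}): φ is false.
  w7 (successors {w3, w6, w7}): φ is false.
Detail at w0 (counterexample):
  At w0: Dia (q and not q) requires q and not q at some successor in {w2, w3, w4}.
    At w2: q and not q is false.
    At w3: q and not q is false.
    At w4: q and not q is false.
  So Dia (q and not q) is false at w0.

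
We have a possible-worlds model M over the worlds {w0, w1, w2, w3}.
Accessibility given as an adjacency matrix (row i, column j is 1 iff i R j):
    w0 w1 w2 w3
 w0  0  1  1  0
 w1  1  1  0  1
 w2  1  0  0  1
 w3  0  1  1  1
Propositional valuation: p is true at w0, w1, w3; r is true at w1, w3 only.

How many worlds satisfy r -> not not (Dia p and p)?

Recall that Dia ψ holds at a world iff ψ holds at some accessible world.
Let φ = r -> not not (Dia p and p). Evaluate φ at each world:
  w0 (successors {w1, w2}): φ is true.
  w1 (successors {w0, w1, w3}): φ is true.
  w2 (successors {w0, w3}): φ is true.
  w3 (successors {w1, w2, w3}): φ is true.
For instance, at w2:
  At w2: r is false, not not (Dia p and p) is false, so r -> not not (Dia p and p) is true.
    At w2: not (Dia p and p) is true, so not not (Dia p and p) is false.
      At w2: Dia p and p is false, so not (Dia p and p) is true.
Satisfying worlds: {w0, w1, w2, w3}

4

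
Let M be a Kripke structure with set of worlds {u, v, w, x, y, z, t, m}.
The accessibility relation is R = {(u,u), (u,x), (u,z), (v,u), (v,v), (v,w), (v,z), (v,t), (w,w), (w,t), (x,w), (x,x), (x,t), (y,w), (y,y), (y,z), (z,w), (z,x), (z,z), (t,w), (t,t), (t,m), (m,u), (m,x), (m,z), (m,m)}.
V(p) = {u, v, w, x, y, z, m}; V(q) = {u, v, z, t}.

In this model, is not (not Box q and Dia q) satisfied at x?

No

At x: not Box q and Dia q is true, so not (not Box q and Dia q) is false.
  At x: not Box q is true, Dia q is true, so not Box q and Dia q is true.
    At x: Box q is false, so not Box q is true.
      At x: Box q requires q at every successor {w, x, t}.
        q fails at w, so Box q is false at x.
    At x: Dia q requires q at some successor in {w, x, t}.
      q holds at t, so Dia q is true at x.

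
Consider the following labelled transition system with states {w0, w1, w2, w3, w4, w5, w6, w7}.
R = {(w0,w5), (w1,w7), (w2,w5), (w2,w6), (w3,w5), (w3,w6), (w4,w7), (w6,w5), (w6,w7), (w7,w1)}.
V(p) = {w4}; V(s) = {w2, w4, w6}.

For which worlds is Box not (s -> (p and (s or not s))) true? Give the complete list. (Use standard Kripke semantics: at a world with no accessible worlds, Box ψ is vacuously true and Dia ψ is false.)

w5

Recall that Box ψ holds at a world iff ψ holds at every accessible world, and Dia ψ holds iff ψ holds at some accessible world.
Let φ = Box not (s -> (p and (s or not s))). Evaluate φ at each world:
  w0 (successors {w5}): φ is false.
  w1 (successors {w7}): φ is false.
  w2 (successors {w5, w6}): φ is false.
  w3 (successors {w5, w6}): φ is false.
  w4 (successors {w7}): φ is false.
  w5 (successors ∅): φ is true.
  w6 (successors {w5, w7}): φ is false.
  w7 (successors {w1}): φ is false.
For instance, at w1:
  At w1: Box not (s -> (p and (s or not s))) requires not (s -> (p and (s or not s))) at every successor {w7}.
    not (s -> (p and (s or not s))) fails at w7, so Box not (s -> (p and (s or not s))) is false at w1.
Satisfying worlds: {w5}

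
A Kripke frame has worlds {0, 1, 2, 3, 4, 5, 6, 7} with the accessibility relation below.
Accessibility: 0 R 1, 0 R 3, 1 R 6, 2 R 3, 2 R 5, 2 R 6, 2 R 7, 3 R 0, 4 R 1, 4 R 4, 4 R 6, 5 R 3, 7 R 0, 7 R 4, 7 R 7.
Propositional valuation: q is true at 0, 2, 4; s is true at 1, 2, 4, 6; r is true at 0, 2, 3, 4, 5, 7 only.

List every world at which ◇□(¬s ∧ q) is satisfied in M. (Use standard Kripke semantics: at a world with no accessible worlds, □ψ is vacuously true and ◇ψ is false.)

0, 1, 2, 4, 5

Let φ = ◇□(¬s ∧ q). Evaluate φ at each world:
  0 (successors {1, 3}): φ is true.
  1 (successors {6}): φ is true.
  2 (successors {3, 5, 6, 7}): φ is true.
  3 (successors {0}): φ is false.
  4 (successors {1, 4, 6}): φ is true.
  5 (successors {3}): φ is true.
  6 (successors ∅): φ is false.
  7 (successors {0, 4, 7}): φ is false.
For instance, at 2:
  At 2: ◇□(¬s ∧ q) requires □(¬s ∧ q) at some successor in {3, 5, 6, 7}.
    □(¬s ∧ q) holds at 3, so ◇□(¬s ∧ q) is true at 2.
      At 3: □(¬s ∧ q) requires ¬s ∧ q at every successor {0}.
        At 0: ¬s ∧ q is true.
      So □(¬s ∧ q) is true at 3.
Satisfying worlds: {0, 1, 2, 4, 5}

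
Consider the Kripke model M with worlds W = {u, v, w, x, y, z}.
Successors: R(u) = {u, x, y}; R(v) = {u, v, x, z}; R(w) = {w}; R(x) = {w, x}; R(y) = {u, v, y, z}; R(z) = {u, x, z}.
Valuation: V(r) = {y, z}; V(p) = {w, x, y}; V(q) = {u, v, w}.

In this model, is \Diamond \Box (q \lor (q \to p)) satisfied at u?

Yes

At u: \Diamond \Box (q \lor (q \to p)) requires \Box (q \lor (q \to p)) at some successor in {u, x, y}.
  \Box (q \lor (q \to p)) holds at u, so \Diamond \Box (q \lor (q \to p)) is true at u.
    At u: \Box (q \lor (q \to p)) requires q \lor (q \to p) at every successor {u, x, y}.
      At u: q \lor (q \to p) is true.
      At x: q \lor (q \to p) is true.
      At y: q \lor (q \to p) is true.
    So \Box (q \lor (q \to p)) is true at u.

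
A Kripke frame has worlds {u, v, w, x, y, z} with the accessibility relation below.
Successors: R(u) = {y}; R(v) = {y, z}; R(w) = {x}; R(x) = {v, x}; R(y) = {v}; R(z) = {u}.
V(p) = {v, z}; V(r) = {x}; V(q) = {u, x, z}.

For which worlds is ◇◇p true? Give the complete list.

Let φ = ◇◇p. Evaluate φ at each world:
  u (successors {y}): φ is true.
  v (successors {y, z}): φ is true.
  w (successors {x}): φ is true.
  x (successors {v, x}): φ is true.
  y (successors {v}): φ is true.
  z (successors {u}): φ is false.
For instance, at v:
  At v: ◇◇p requires ◇p at some successor in {y, z}.
    ◇p holds at y, so ◇◇p is true at v.
      At y: ◇p requires p at some successor in {v}.
        p holds at v, so ◇p is true at y.
Satisfying worlds: {u, v, w, x, y}

u, v, w, x, y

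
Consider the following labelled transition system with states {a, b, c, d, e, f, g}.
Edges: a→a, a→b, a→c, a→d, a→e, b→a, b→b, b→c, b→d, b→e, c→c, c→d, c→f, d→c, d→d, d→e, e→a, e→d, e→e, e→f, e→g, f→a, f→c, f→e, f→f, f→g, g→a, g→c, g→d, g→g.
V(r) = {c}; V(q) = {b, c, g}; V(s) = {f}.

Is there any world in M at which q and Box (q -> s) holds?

Let φ = q and Box (q -> s). Evaluate φ at each world:
  a (successors {a, b, c, d, e}): φ is false.
  b (successors {a, b, c, d, e}): φ is false.
  c (successors {c, d, f}): φ is false.
  d (successors {c, d, e}): φ is false.
  e (successors {a, d, e, f, g}): φ is false.
  f (successors {a, c, e, f, g}): φ is false.
  g (successors {a, c, d, g}): φ is false.
For instance, at c:
  At c: q is true, Box (q -> s) is false, so q and Box (q -> s) is false.
    At c: Box (q -> s) requires q -> s at every successor {c, d, f}.
      q -> s fails at c, so Box (q -> s) is false at c.

No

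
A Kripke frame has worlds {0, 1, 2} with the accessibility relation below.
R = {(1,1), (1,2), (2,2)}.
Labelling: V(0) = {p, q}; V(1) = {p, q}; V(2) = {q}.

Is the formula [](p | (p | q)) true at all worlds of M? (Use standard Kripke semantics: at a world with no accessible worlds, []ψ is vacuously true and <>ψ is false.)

Let φ = [](p | (p | q)). Evaluate φ at each world:
  0 (successors ∅): φ is true.
  1 (successors {1, 2}): φ is true.
  2 (successors {2}): φ is true.
For instance, at 1:
  At 1: [](p | (p | q)) requires p | (p | q) at every successor {1, 2}.
    At 1: p | (p | q) is true.
    At 2: p | (p | q) is true.
  So [](p | (p | q)) is true at 1.

Yes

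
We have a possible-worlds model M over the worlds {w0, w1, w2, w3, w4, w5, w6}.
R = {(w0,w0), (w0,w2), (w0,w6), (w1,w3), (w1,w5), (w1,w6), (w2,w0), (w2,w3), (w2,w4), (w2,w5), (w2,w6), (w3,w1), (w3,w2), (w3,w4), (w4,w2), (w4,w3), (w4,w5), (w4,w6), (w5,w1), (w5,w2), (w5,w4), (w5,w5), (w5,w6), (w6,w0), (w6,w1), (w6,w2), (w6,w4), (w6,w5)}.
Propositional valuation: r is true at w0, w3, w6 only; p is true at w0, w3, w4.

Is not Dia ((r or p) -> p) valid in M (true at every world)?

No

Let φ = not Dia ((r or p) -> p). Evaluate φ at each world:
  w0 (successors {w0, w2, w6}): φ is false.
  w1 (successors {w3, w5, w6}): φ is false.
  w2 (successors {w0, w3, w4, w5, w6}): φ is false.
  w3 (successors {w1, w2, w4}): φ is false.
  w4 (successors {w2, w3, w5, w6}): φ is false.
  w5 (successors {w1, w2, w4, w5, w6}): φ is false.
  w6 (successors {w0, w1, w2, w4, w5}): φ is false.
Detail at w0 (counterexample):
  At w0: Dia ((r or p) -> p) is true, so not Dia ((r or p) -> p) is false.
    At w0: Dia ((r or p) -> p) requires (r or p) -> p at some successor in {w0, w2, w6}.
      (r or p) -> p holds at w0, so Dia ((r or p) -> p) is true at w0.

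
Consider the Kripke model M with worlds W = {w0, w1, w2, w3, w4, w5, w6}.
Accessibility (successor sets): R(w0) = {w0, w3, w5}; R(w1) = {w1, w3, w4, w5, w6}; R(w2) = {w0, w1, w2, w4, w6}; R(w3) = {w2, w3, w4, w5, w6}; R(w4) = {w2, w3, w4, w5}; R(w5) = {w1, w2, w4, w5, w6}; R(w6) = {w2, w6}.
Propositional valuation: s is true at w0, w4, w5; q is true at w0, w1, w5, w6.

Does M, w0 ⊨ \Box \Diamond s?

Yes

At w0: \Box \Diamond s requires \Diamond s at every successor {w0, w3, w5}.
    At w0: \Diamond s requires s at some successor in {w0, w3, w5}.
      s holds at w0, so \Diamond s is true at w0.
    At w3: \Diamond s requires s at some successor in {w2, w3, w4, w5, w6}.
      s holds at w4, so \Diamond s is true at w3.
    At w5: \Diamond s requires s at some successor in {w1, w2, w4, w5, w6}.
      s holds at w4, so \Diamond s is true at w5.
So \Box \Diamond s is true at w0.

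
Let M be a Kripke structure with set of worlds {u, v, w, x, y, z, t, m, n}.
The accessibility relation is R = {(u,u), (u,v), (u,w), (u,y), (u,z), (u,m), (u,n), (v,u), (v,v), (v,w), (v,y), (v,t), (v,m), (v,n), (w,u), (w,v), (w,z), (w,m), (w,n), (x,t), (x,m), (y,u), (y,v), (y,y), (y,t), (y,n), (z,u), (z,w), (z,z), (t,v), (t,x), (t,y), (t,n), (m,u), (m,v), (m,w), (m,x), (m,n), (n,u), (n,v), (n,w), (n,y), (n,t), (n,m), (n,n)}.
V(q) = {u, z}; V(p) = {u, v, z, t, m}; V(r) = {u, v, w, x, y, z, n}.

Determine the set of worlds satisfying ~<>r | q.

Let φ = ~<>r | q. Evaluate φ at each world:
  u (successors {u, v, w, y, z, m, n}): φ is true.
  v (successors {u, v, w, y, t, m, n}): φ is false.
  w (successors {u, v, z, m, n}): φ is false.
  x (successors {t, m}): φ is true.
  y (successors {u, v, y, t, n}): φ is false.
  z (successors {u, w, z}): φ is true.
  t (successors {v, x, y, n}): φ is false.
  m (successors {u, v, w, x, n}): φ is false.
  n (successors {u, v, w, y, t, m, n}): φ is false.
For instance, at w:
  At w: ~<>r is false, q is false, so ~<>r | q is false.
    At w: <>r is true, so ~<>r is false.
      At w: <>r requires r at some successor in {u, v, z, m, n}.
        r holds at u, so <>r is true at w.
Satisfying worlds: {u, x, z}

u, x, z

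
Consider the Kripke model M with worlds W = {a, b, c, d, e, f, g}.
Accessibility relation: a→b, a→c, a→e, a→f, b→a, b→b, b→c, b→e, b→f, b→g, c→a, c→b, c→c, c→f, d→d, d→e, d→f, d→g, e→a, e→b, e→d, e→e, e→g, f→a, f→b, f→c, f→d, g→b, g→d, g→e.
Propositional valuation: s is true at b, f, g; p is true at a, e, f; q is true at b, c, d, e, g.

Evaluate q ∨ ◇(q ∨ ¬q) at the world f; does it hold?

At f: q is false, ◇(q ∨ ¬q) is true, so q ∨ ◇(q ∨ ¬q) is true.
  At f: ◇(q ∨ ¬q) requires q ∨ ¬q at some successor in {a, b, c, d}.
    q ∨ ¬q holds at a, so ◇(q ∨ ¬q) is true at f.

Yes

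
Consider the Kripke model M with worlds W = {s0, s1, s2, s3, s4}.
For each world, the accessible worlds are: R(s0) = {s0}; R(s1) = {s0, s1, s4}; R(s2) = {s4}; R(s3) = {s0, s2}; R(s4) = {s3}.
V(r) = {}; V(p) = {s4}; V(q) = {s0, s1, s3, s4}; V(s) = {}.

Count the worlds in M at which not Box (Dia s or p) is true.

4

Recall that Box ψ holds at a world iff ψ holds at every accessible world, and Dia ψ holds iff ψ holds at some accessible world.
Let φ = not Box (Dia s or p). Evaluate φ at each world:
  s0 (successors {s0}): φ is true.
  s1 (successors {s0, s1, s4}): φ is true.
  s2 (successors {s4}): φ is false.
  s3 (successors {s0, s2}): φ is true.
  s4 (successors {s3}): φ is true.
For instance, at s2:
  At s2: Box (Dia s or p) is true, so not Box (Dia s or p) is false.
    At s2: Box (Dia s or p) requires Dia s or p at every successor {s4}.
      At s4: Dia s or p is true.
    So Box (Dia s or p) is true at s2.
Satisfying worlds: {s0, s1, s3, s4}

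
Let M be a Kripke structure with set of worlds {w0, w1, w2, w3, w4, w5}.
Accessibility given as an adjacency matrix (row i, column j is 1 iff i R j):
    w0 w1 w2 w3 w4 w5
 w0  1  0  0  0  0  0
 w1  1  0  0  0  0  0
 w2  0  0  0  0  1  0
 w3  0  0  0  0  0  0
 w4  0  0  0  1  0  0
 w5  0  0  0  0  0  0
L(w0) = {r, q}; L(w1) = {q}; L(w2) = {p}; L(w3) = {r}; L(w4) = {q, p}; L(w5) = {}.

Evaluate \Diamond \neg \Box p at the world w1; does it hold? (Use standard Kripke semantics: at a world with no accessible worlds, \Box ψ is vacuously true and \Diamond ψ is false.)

At w1: \Diamond \neg \Box p requires \neg \Box p at some successor in {w0}.
  \neg \Box p holds at w0, so \Diamond \neg \Box p is true at w1.
    At w0: \Box p is false, so \neg \Box p is true.
      At w0: \Box p requires p at every successor {w0}.
        p fails at w0, so \Box p is false at w0.

Yes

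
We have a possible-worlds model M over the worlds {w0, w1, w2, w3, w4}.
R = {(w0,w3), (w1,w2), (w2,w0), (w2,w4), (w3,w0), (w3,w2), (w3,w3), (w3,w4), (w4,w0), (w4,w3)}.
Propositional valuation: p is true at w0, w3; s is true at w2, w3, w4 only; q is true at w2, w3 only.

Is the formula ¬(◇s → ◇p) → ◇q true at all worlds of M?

Recall that ◇ψ holds at a world iff ψ holds at some accessible world.
Let φ = ¬(◇s → ◇p) → ◇q. Evaluate φ at each world:
  w0 (successors {w3}): φ is true.
  w1 (successors {w2}): φ is true.
  w2 (successors {w0, w4}): φ is true.
  w3 (successors {w0, w2, w3, w4}): φ is true.
  w4 (successors {w0, w3}): φ is true.
For instance, at w0:
  At w0: ¬(◇s → ◇p) is false, ◇q is true, so ¬(◇s → ◇p) → ◇q is true.
    At w0: ◇s → ◇p is true, so ¬(◇s → ◇p) is false.
      At w0: ◇s is true, ◇p is true, so ◇s → ◇p is true.
    At w0: ◇q requires q at some successor in {w3}.
      q holds at w3, so ◇q is true at w0.

Yes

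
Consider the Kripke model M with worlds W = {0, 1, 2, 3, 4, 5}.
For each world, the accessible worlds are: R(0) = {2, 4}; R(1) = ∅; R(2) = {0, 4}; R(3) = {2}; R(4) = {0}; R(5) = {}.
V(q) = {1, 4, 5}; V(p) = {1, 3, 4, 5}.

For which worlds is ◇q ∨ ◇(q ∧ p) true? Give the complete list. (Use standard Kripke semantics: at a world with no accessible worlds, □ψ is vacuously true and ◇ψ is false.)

Recall that ◇ψ holds at a world iff ψ holds at some accessible world.
Let φ = ◇q ∨ ◇(q ∧ p). Evaluate φ at each world:
  0 (successors {2, 4}): φ is true.
  1 (successors ∅): φ is false.
  2 (successors {0, 4}): φ is true.
  3 (successors {2}): φ is false.
  4 (successors {0}): φ is false.
  5 (successors ∅): φ is false.
For instance, at 2:
  At 2: ◇q is true, ◇(q ∧ p) is true, so ◇q ∨ ◇(q ∧ p) is true.
    At 2: ◇q requires q at some successor in {0, 4}.
      q holds at 4, so ◇q is true at 2.
    At 2: ◇(q ∧ p) requires q ∧ p at some successor in {0, 4}.
      q ∧ p holds at 4, so ◇(q ∧ p) is true at 2.
Satisfying worlds: {0, 2}

0, 2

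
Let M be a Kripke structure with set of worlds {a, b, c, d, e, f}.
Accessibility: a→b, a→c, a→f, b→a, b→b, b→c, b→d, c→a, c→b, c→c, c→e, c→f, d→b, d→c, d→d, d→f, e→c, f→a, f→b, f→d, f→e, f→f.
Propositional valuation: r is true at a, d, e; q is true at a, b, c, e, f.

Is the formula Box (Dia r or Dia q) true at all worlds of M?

Yes

Let φ = Box (Dia r or Dia q). Evaluate φ at each world:
  a (successors {b, c, f}): φ is true.
  b (successors {a, b, c, d}): φ is true.
  c (successors {a, b, c, e, f}): φ is true.
  d (successors {b, c, d, f}): φ is true.
  e (successors {c}): φ is true.
  f (successors {a, b, d, e, f}): φ is true.
For instance, at e:
  At e: Box (Dia r or Dia q) requires Dia r or Dia q at every successor {c}.
      At c: Dia r is true, Dia q is true, so Dia r or Dia q is true.
  So Box (Dia r or Dia q) is true at e.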